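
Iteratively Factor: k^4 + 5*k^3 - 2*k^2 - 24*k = (k - 2)*(k^3 + 7*k^2 + 12*k) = (k - 2)*(k + 3)*(k^2 + 4*k) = (k - 2)*(k + 3)*(k + 4)*(k)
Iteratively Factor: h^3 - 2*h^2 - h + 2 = (h + 1)*(h^2 - 3*h + 2) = (h - 1)*(h + 1)*(h - 2)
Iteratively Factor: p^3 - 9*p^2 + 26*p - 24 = (p - 4)*(p^2 - 5*p + 6) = (p - 4)*(p - 2)*(p - 3)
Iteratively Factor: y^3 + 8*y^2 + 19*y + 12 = (y + 1)*(y^2 + 7*y + 12) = (y + 1)*(y + 3)*(y + 4)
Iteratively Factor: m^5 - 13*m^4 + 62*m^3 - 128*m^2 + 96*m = (m - 3)*(m^4 - 10*m^3 + 32*m^2 - 32*m) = (m - 3)*(m - 2)*(m^3 - 8*m^2 + 16*m) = (m - 4)*(m - 3)*(m - 2)*(m^2 - 4*m) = m*(m - 4)*(m - 3)*(m - 2)*(m - 4)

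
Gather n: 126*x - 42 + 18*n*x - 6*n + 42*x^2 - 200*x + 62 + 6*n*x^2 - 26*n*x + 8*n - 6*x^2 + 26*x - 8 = n*(6*x^2 - 8*x + 2) + 36*x^2 - 48*x + 12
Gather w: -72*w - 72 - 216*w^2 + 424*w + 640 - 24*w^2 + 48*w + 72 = -240*w^2 + 400*w + 640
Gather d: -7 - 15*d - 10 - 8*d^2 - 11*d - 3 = -8*d^2 - 26*d - 20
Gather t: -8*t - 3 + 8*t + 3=0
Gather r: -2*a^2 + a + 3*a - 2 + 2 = -2*a^2 + 4*a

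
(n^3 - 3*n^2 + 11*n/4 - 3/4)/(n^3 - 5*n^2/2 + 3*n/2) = (n - 1/2)/n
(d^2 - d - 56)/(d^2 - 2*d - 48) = (d + 7)/(d + 6)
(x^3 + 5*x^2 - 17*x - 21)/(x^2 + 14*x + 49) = (x^2 - 2*x - 3)/(x + 7)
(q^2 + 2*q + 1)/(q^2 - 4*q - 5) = (q + 1)/(q - 5)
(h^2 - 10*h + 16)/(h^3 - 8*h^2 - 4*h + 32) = 1/(h + 2)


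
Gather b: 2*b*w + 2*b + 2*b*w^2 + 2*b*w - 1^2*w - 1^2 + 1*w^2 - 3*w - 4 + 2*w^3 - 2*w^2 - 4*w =b*(2*w^2 + 4*w + 2) + 2*w^3 - w^2 - 8*w - 5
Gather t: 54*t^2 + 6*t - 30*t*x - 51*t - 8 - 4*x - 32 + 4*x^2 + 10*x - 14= 54*t^2 + t*(-30*x - 45) + 4*x^2 + 6*x - 54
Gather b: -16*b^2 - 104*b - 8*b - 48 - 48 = -16*b^2 - 112*b - 96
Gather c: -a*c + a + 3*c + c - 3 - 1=a + c*(4 - a) - 4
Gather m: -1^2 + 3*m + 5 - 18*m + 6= 10 - 15*m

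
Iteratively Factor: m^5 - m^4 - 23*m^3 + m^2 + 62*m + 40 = (m - 2)*(m^4 + m^3 - 21*m^2 - 41*m - 20) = (m - 2)*(m + 1)*(m^3 - 21*m - 20) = (m - 5)*(m - 2)*(m + 1)*(m^2 + 5*m + 4) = (m - 5)*(m - 2)*(m + 1)*(m + 4)*(m + 1)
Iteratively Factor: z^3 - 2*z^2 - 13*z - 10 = (z + 1)*(z^2 - 3*z - 10) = (z - 5)*(z + 1)*(z + 2)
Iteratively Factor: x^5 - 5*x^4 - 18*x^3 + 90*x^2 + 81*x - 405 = (x + 3)*(x^4 - 8*x^3 + 6*x^2 + 72*x - 135) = (x - 5)*(x + 3)*(x^3 - 3*x^2 - 9*x + 27) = (x - 5)*(x + 3)^2*(x^2 - 6*x + 9) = (x - 5)*(x - 3)*(x + 3)^2*(x - 3)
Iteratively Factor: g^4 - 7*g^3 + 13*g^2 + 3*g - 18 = (g - 2)*(g^3 - 5*g^2 + 3*g + 9) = (g - 2)*(g + 1)*(g^2 - 6*g + 9) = (g - 3)*(g - 2)*(g + 1)*(g - 3)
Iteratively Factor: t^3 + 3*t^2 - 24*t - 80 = (t + 4)*(t^2 - t - 20) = (t + 4)^2*(t - 5)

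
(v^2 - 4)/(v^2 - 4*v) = (v^2 - 4)/(v*(v - 4))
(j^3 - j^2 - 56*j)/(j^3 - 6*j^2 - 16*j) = (j + 7)/(j + 2)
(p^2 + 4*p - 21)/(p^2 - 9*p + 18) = (p + 7)/(p - 6)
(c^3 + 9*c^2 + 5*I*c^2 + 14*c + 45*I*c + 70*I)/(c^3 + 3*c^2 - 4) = (c^2 + c*(7 + 5*I) + 35*I)/(c^2 + c - 2)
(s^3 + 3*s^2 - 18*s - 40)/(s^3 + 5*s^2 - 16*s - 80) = (s + 2)/(s + 4)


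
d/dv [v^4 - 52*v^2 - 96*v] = 4*v^3 - 104*v - 96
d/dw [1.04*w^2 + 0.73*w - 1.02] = 2.08*w + 0.73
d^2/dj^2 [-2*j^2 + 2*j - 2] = -4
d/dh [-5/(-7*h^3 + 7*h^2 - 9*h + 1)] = 5*(-21*h^2 + 14*h - 9)/(7*h^3 - 7*h^2 + 9*h - 1)^2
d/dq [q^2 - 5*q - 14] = 2*q - 5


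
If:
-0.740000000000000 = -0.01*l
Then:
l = 74.00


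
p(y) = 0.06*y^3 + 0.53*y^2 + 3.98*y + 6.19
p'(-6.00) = 4.10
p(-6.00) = -11.57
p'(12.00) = 42.62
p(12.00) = 233.95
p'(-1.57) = 2.76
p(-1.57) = 1.02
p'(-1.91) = 2.61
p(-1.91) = 0.10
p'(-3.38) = 2.45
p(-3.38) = -3.52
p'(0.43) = 4.47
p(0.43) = 8.00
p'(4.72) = 12.99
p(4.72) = 43.09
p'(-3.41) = 2.46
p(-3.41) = -3.60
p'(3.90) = 10.85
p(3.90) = 33.33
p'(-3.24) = 2.44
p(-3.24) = -3.18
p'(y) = 0.18*y^2 + 1.06*y + 3.98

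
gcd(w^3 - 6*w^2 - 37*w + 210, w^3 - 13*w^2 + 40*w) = w - 5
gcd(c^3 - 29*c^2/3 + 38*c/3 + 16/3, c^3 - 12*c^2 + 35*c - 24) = c - 8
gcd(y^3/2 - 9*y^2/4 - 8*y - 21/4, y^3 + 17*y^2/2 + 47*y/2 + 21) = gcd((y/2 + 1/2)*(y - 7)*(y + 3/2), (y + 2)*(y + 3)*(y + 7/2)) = 1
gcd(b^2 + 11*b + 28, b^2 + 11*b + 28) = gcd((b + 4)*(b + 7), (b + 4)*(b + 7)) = b^2 + 11*b + 28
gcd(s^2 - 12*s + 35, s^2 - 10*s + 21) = s - 7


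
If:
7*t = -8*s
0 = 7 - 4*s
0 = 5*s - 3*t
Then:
No Solution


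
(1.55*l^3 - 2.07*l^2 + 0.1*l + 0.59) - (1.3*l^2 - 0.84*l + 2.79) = 1.55*l^3 - 3.37*l^2 + 0.94*l - 2.2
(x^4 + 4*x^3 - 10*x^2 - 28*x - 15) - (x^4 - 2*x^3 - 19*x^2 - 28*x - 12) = 6*x^3 + 9*x^2 - 3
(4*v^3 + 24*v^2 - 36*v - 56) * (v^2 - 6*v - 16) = 4*v^5 - 244*v^3 - 224*v^2 + 912*v + 896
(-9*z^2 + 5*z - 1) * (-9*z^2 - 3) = 81*z^4 - 45*z^3 + 36*z^2 - 15*z + 3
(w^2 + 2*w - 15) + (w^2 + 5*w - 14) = 2*w^2 + 7*w - 29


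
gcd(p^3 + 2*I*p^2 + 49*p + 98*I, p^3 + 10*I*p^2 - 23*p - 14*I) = p^2 + 9*I*p - 14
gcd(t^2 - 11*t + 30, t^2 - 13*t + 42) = t - 6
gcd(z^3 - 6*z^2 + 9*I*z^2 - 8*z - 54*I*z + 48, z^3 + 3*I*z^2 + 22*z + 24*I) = z + I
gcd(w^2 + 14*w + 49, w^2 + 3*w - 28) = w + 7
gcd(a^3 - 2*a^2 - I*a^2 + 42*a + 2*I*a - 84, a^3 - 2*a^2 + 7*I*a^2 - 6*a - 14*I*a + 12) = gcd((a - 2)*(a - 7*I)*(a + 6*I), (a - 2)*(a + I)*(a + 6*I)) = a^2 + a*(-2 + 6*I) - 12*I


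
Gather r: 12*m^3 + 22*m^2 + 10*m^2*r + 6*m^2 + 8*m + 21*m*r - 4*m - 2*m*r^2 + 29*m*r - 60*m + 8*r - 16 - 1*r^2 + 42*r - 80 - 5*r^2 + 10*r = 12*m^3 + 28*m^2 - 56*m + r^2*(-2*m - 6) + r*(10*m^2 + 50*m + 60) - 96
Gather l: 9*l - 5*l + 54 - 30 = 4*l + 24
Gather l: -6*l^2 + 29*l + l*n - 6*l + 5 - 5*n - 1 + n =-6*l^2 + l*(n + 23) - 4*n + 4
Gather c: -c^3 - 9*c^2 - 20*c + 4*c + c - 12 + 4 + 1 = -c^3 - 9*c^2 - 15*c - 7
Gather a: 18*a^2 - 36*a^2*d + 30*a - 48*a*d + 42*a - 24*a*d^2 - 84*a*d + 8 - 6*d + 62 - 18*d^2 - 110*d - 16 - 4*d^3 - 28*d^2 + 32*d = a^2*(18 - 36*d) + a*(-24*d^2 - 132*d + 72) - 4*d^3 - 46*d^2 - 84*d + 54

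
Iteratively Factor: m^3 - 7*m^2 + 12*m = (m - 3)*(m^2 - 4*m) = (m - 4)*(m - 3)*(m)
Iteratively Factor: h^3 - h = (h + 1)*(h^2 - h) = h*(h + 1)*(h - 1)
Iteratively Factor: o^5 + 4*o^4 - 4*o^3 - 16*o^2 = (o - 2)*(o^4 + 6*o^3 + 8*o^2) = (o - 2)*(o + 4)*(o^3 + 2*o^2) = o*(o - 2)*(o + 4)*(o^2 + 2*o) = o*(o - 2)*(o + 2)*(o + 4)*(o)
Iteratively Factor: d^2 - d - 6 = (d - 3)*(d + 2)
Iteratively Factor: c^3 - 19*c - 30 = (c + 3)*(c^2 - 3*c - 10) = (c + 2)*(c + 3)*(c - 5)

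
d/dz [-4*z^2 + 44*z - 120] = 44 - 8*z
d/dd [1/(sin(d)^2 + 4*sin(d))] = -2*(sin(d) + 2)*cos(d)/((sin(d) + 4)^2*sin(d)^2)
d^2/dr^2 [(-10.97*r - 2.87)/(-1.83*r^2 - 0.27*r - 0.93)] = ((3.66*r + 0.27)*(7.32*r + 0.54)*(10.97*r + 2.87) - (120.4506*r + 16.428)*(1.83*r^2 + 0.27*r + 0.93))/(1.83*r^2 + 0.27*r + 0.93)^3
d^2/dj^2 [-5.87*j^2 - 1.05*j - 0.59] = -11.7400000000000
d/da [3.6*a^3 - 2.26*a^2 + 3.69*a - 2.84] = 10.8*a^2 - 4.52*a + 3.69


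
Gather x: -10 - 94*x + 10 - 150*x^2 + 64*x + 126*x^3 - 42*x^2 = 126*x^3 - 192*x^2 - 30*x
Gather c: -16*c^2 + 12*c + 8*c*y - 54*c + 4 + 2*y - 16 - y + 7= -16*c^2 + c*(8*y - 42) + y - 5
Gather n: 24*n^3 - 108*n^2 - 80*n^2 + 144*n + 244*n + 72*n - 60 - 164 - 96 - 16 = 24*n^3 - 188*n^2 + 460*n - 336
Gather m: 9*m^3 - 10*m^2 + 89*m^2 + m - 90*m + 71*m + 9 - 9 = 9*m^3 + 79*m^2 - 18*m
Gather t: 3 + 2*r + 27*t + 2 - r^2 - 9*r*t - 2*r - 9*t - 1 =-r^2 + t*(18 - 9*r) + 4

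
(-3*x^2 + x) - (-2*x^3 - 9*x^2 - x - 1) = 2*x^3 + 6*x^2 + 2*x + 1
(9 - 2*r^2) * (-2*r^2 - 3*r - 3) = 4*r^4 + 6*r^3 - 12*r^2 - 27*r - 27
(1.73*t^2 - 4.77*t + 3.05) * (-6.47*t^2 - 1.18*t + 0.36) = -11.1931*t^4 + 28.8205*t^3 - 13.4821*t^2 - 5.3162*t + 1.098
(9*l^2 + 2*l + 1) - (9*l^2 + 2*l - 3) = 4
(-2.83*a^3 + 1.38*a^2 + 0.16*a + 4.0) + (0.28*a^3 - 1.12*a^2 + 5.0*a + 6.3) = -2.55*a^3 + 0.26*a^2 + 5.16*a + 10.3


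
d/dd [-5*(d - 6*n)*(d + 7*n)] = -10*d - 5*n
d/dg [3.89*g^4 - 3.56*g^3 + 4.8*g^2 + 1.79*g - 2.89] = 15.56*g^3 - 10.68*g^2 + 9.6*g + 1.79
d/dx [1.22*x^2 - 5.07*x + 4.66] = 2.44*x - 5.07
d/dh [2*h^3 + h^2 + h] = 6*h^2 + 2*h + 1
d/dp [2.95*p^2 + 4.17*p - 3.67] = 5.9*p + 4.17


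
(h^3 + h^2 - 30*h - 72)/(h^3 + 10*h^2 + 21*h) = (h^2 - 2*h - 24)/(h*(h + 7))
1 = 1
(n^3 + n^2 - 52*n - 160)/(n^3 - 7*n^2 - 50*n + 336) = (n^2 + 9*n + 20)/(n^2 + n - 42)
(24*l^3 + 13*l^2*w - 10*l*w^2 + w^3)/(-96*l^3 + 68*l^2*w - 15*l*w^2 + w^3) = (l + w)/(-4*l + w)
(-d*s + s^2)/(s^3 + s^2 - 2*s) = (-d + s)/(s^2 + s - 2)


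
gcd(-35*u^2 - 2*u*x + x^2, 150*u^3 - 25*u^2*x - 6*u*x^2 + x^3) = 5*u + x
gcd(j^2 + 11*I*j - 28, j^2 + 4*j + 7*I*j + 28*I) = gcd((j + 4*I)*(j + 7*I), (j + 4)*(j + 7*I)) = j + 7*I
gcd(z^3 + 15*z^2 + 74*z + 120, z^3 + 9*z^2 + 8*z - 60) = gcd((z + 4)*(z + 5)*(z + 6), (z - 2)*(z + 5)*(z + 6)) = z^2 + 11*z + 30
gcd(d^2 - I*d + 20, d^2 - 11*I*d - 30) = d - 5*I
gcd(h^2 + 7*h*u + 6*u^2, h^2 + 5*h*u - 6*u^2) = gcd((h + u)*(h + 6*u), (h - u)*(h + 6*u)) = h + 6*u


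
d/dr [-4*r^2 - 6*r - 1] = -8*r - 6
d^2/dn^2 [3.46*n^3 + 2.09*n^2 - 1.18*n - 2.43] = 20.76*n + 4.18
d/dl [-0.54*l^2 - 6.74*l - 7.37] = -1.08*l - 6.74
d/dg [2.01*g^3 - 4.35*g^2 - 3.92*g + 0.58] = 6.03*g^2 - 8.7*g - 3.92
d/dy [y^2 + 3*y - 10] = 2*y + 3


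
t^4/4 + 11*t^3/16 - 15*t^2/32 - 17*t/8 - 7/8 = (t/4 + 1/2)*(t - 7/4)*(t + 1/2)*(t + 2)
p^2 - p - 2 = (p - 2)*(p + 1)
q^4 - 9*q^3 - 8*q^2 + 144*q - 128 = (q - 8)*(q - 4)*(q - 1)*(q + 4)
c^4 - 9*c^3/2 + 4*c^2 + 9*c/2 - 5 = (c - 5/2)*(c - 2)*(c - 1)*(c + 1)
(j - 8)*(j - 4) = j^2 - 12*j + 32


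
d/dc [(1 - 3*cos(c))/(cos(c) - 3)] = -8*sin(c)/(cos(c) - 3)^2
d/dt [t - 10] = 1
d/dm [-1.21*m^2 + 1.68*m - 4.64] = 1.68 - 2.42*m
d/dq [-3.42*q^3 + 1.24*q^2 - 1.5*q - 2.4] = -10.26*q^2 + 2.48*q - 1.5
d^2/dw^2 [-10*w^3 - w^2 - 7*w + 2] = -60*w - 2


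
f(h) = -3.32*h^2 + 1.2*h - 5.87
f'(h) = 1.2 - 6.64*h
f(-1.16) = -11.73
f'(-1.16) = 8.90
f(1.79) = -14.36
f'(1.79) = -10.69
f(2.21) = -19.43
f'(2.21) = -13.47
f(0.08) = -5.80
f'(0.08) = 0.67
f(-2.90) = -37.27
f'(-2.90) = 20.46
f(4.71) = -73.87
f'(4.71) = -30.07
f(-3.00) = -39.35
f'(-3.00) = 21.12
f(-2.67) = -32.74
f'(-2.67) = 18.93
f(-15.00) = -770.87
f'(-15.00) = 100.80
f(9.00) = -263.99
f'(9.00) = -58.56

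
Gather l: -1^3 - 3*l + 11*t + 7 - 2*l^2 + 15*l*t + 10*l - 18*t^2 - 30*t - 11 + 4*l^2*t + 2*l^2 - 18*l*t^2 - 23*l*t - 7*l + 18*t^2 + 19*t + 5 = 4*l^2*t + l*(-18*t^2 - 8*t)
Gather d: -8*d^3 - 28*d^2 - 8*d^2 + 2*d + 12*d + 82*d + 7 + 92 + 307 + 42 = -8*d^3 - 36*d^2 + 96*d + 448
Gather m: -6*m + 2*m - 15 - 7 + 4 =-4*m - 18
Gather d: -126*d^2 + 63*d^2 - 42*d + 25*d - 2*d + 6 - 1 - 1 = -63*d^2 - 19*d + 4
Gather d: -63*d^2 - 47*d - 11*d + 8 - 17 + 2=-63*d^2 - 58*d - 7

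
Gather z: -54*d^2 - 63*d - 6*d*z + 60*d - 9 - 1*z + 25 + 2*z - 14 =-54*d^2 - 3*d + z*(1 - 6*d) + 2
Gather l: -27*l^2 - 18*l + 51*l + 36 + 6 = -27*l^2 + 33*l + 42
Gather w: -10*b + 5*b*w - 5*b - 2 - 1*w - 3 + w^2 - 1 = -15*b + w^2 + w*(5*b - 1) - 6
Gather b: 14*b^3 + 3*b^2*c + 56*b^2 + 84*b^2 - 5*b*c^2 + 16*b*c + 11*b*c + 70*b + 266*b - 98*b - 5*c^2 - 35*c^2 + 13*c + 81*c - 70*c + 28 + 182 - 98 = 14*b^3 + b^2*(3*c + 140) + b*(-5*c^2 + 27*c + 238) - 40*c^2 + 24*c + 112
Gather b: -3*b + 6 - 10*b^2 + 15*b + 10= -10*b^2 + 12*b + 16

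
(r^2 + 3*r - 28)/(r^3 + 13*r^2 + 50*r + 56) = (r - 4)/(r^2 + 6*r + 8)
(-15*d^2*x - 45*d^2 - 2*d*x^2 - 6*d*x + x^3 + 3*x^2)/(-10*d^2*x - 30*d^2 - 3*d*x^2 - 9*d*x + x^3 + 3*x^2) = (3*d + x)/(2*d + x)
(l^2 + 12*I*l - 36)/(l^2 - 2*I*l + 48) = (l + 6*I)/(l - 8*I)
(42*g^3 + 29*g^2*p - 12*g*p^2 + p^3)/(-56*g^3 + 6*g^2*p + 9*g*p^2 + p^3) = (42*g^3 + 29*g^2*p - 12*g*p^2 + p^3)/(-56*g^3 + 6*g^2*p + 9*g*p^2 + p^3)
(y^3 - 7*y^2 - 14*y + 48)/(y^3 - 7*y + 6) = (y - 8)/(y - 1)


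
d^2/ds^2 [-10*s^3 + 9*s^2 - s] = 18 - 60*s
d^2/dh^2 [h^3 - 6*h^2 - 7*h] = 6*h - 12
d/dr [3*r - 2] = 3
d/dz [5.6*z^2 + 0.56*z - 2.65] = 11.2*z + 0.56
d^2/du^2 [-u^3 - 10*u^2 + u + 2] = -6*u - 20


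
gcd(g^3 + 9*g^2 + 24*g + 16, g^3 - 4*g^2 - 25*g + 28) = g + 4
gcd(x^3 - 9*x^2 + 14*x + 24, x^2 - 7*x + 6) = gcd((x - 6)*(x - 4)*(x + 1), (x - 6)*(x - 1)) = x - 6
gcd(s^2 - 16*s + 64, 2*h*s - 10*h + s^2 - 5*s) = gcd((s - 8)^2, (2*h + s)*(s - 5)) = 1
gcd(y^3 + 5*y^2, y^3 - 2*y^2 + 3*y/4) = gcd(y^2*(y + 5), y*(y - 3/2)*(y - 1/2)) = y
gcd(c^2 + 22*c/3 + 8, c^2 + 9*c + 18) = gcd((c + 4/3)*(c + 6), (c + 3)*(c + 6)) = c + 6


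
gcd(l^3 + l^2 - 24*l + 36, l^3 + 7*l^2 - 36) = l^2 + 4*l - 12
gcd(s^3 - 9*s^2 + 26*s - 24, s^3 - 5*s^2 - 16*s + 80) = s - 4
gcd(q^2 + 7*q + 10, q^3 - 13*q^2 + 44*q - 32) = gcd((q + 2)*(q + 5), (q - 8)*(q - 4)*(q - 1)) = 1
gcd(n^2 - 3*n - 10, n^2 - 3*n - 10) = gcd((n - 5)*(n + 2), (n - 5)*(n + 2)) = n^2 - 3*n - 10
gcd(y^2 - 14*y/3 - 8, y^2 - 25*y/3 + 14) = y - 6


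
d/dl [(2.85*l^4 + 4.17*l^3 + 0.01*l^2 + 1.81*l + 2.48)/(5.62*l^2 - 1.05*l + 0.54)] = (32.034*l^5 + 14.4579*l^4 - 2.601*l^3 - 3.4273*l^2 - 27.8644*l + 3.5814)/(31.5844*l^4 - 11.802*l^3 + 7.1721*l^2 - 1.134*l + 0.2916)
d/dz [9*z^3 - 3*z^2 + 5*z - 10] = 27*z^2 - 6*z + 5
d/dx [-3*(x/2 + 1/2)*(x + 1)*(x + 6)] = -9*x^2/2 - 24*x - 39/2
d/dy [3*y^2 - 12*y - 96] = 6*y - 12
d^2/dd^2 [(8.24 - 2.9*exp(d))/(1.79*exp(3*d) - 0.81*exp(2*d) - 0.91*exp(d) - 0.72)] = (-37.16756*exp(6*d) + 250.230186*exp(5*d) - 152.216866*exp(4*d) - 51.669386*exp(3*d) + 123.9462*exp(2*d) - 10.498648*exp(d) - 6.902208)*exp(d)/(5.735339*exp(9*d) - 7.785963*exp(8*d) - 5.223936*exp(7*d) + 0.464156999999999*exp(6*d) + 8.919312*exp(5*d) + 3.607389*exp(4*d) - 1.154035*exp(3*d) - 3.048408*exp(2*d) - 1.415232*exp(d) - 0.373248)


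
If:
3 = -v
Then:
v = -3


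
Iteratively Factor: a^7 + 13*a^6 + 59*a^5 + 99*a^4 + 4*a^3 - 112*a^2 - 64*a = (a - 1)*(a^6 + 14*a^5 + 73*a^4 + 172*a^3 + 176*a^2 + 64*a) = (a - 1)*(a + 1)*(a^5 + 13*a^4 + 60*a^3 + 112*a^2 + 64*a) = (a - 1)*(a + 1)^2*(a^4 + 12*a^3 + 48*a^2 + 64*a) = (a - 1)*(a + 1)^2*(a + 4)*(a^3 + 8*a^2 + 16*a) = (a - 1)*(a + 1)^2*(a + 4)^2*(a^2 + 4*a) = a*(a - 1)*(a + 1)^2*(a + 4)^2*(a + 4)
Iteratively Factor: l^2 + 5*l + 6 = (l + 2)*(l + 3)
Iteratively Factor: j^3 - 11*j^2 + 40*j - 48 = (j - 4)*(j^2 - 7*j + 12) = (j - 4)*(j - 3)*(j - 4)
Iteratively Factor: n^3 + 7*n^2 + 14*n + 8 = (n + 2)*(n^2 + 5*n + 4) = (n + 1)*(n + 2)*(n + 4)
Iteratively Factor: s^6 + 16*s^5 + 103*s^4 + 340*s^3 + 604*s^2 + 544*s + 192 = (s + 2)*(s^5 + 14*s^4 + 75*s^3 + 190*s^2 + 224*s + 96) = (s + 2)*(s + 4)*(s^4 + 10*s^3 + 35*s^2 + 50*s + 24) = (s + 2)*(s + 4)^2*(s^3 + 6*s^2 + 11*s + 6) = (s + 2)*(s + 3)*(s + 4)^2*(s^2 + 3*s + 2) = (s + 1)*(s + 2)*(s + 3)*(s + 4)^2*(s + 2)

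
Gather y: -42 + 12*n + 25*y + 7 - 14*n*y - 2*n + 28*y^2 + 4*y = 10*n + 28*y^2 + y*(29 - 14*n) - 35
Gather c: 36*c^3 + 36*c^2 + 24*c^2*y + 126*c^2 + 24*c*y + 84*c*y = 36*c^3 + c^2*(24*y + 162) + 108*c*y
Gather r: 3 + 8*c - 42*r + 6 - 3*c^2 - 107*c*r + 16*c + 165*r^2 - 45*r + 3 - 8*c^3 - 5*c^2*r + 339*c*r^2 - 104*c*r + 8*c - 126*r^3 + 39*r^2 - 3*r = -8*c^3 - 3*c^2 + 32*c - 126*r^3 + r^2*(339*c + 204) + r*(-5*c^2 - 211*c - 90) + 12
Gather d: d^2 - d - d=d^2 - 2*d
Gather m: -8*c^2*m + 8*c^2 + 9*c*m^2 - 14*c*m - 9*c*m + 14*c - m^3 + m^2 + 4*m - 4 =8*c^2 + 14*c - m^3 + m^2*(9*c + 1) + m*(-8*c^2 - 23*c + 4) - 4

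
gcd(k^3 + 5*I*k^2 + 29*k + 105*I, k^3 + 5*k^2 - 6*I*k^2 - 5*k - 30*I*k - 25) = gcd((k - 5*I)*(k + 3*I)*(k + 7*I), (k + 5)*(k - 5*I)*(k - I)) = k - 5*I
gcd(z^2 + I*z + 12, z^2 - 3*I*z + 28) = z + 4*I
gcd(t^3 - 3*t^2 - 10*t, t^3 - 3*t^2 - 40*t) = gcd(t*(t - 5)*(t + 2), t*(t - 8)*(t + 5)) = t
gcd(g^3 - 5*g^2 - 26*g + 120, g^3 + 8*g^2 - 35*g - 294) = g - 6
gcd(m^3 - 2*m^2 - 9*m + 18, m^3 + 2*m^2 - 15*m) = m - 3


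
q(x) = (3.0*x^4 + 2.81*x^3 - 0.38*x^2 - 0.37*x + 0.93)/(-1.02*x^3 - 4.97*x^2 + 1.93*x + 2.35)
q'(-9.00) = 1.21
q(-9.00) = 54.01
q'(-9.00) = 1.21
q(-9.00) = 54.01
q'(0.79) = 355.18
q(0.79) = 10.94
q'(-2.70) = 7.26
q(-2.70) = -5.43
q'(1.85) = -1.34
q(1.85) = -2.96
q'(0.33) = 0.56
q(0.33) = 0.37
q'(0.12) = -0.22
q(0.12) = 0.35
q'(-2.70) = 7.26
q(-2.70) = -5.43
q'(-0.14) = -0.87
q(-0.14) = 0.49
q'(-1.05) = 0.31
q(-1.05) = -0.33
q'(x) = (3.06*x^2 + 9.94*x - 1.93)*(3.0*x^4 + 2.81*x^3 - 0.38*x^2 - 0.37*x + 0.93)/(-1.02*x^3 - 4.97*x^2 + 1.93*x + 2.35)^2 + (12.0*x^3 + 8.43*x^2 - 0.76*x - 0.37)/(-1.02*x^3 - 4.97*x^2 + 1.93*x + 2.35)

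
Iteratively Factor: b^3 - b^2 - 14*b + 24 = (b - 2)*(b^2 + b - 12) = (b - 3)*(b - 2)*(b + 4)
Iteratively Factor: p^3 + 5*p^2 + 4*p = (p + 1)*(p^2 + 4*p) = (p + 1)*(p + 4)*(p)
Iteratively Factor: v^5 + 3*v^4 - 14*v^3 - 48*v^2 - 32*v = (v)*(v^4 + 3*v^3 - 14*v^2 - 48*v - 32) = v*(v + 2)*(v^3 + v^2 - 16*v - 16) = v*(v + 1)*(v + 2)*(v^2 - 16) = v*(v + 1)*(v + 2)*(v + 4)*(v - 4)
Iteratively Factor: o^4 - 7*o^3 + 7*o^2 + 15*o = (o - 5)*(o^3 - 2*o^2 - 3*o) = (o - 5)*(o - 3)*(o^2 + o) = o*(o - 5)*(o - 3)*(o + 1)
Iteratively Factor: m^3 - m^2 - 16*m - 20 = (m - 5)*(m^2 + 4*m + 4) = (m - 5)*(m + 2)*(m + 2)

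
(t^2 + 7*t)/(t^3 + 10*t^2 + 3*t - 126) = t/(t^2 + 3*t - 18)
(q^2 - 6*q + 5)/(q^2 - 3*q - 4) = (-q^2 + 6*q - 5)/(-q^2 + 3*q + 4)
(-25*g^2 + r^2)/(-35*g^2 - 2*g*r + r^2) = (-5*g + r)/(-7*g + r)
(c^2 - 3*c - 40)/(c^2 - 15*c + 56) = (c + 5)/(c - 7)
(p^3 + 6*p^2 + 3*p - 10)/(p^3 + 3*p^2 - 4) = (p + 5)/(p + 2)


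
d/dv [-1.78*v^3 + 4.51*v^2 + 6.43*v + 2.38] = -5.34*v^2 + 9.02*v + 6.43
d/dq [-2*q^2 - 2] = -4*q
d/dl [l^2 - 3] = 2*l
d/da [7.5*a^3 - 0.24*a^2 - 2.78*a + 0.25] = 22.5*a^2 - 0.48*a - 2.78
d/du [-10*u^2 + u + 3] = 1 - 20*u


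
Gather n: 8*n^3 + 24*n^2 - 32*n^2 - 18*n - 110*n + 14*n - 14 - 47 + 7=8*n^3 - 8*n^2 - 114*n - 54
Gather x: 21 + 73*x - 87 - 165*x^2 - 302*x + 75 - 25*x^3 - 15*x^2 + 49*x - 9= -25*x^3 - 180*x^2 - 180*x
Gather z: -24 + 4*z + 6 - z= 3*z - 18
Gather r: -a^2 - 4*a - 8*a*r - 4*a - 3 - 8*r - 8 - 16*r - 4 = -a^2 - 8*a + r*(-8*a - 24) - 15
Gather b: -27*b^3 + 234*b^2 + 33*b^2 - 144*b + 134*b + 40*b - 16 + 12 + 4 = -27*b^3 + 267*b^2 + 30*b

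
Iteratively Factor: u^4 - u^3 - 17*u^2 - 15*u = (u - 5)*(u^3 + 4*u^2 + 3*u) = (u - 5)*(u + 3)*(u^2 + u) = (u - 5)*(u + 1)*(u + 3)*(u)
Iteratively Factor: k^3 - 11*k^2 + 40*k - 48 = (k - 3)*(k^2 - 8*k + 16) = (k - 4)*(k - 3)*(k - 4)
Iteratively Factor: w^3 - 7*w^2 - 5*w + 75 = (w - 5)*(w^2 - 2*w - 15) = (w - 5)*(w + 3)*(w - 5)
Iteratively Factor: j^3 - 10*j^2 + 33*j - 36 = (j - 3)*(j^2 - 7*j + 12) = (j - 3)^2*(j - 4)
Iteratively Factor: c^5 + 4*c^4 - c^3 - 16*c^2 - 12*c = (c + 3)*(c^4 + c^3 - 4*c^2 - 4*c) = (c + 2)*(c + 3)*(c^3 - c^2 - 2*c) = c*(c + 2)*(c + 3)*(c^2 - c - 2) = c*(c + 1)*(c + 2)*(c + 3)*(c - 2)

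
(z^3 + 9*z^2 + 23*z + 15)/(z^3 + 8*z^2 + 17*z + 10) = (z + 3)/(z + 2)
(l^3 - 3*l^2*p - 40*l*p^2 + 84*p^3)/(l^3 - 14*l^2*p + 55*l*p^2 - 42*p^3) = (l^2 + 4*l*p - 12*p^2)/(l^2 - 7*l*p + 6*p^2)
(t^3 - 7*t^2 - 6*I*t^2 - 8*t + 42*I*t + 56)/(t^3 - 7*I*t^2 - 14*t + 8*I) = (t - 7)/(t - I)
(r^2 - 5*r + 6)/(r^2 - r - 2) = (r - 3)/(r + 1)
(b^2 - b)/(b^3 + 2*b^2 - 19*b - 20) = b*(b - 1)/(b^3 + 2*b^2 - 19*b - 20)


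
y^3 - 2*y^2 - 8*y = y*(y - 4)*(y + 2)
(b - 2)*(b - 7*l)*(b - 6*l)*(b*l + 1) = b^4*l - 13*b^3*l^2 - 2*b^3*l + b^3 + 42*b^2*l^3 + 26*b^2*l^2 - 13*b^2*l - 2*b^2 - 84*b*l^3 + 42*b*l^2 + 26*b*l - 84*l^2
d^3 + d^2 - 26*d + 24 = (d - 4)*(d - 1)*(d + 6)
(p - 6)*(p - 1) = p^2 - 7*p + 6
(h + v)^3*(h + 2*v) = h^4 + 5*h^3*v + 9*h^2*v^2 + 7*h*v^3 + 2*v^4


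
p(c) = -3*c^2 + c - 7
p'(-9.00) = 55.00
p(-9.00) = -259.00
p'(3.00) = -17.00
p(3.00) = -31.00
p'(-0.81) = 5.86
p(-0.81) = -9.78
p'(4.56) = -26.36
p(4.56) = -64.82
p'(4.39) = -25.34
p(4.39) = -60.43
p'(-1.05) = 7.30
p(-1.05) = -11.36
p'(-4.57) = 28.42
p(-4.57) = -74.22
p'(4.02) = -23.12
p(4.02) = -51.46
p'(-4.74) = 29.44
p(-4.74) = -79.14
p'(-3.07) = 19.42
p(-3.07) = -38.34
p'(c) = 1 - 6*c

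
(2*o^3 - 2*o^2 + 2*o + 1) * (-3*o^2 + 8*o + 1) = -6*o^5 + 22*o^4 - 20*o^3 + 11*o^2 + 10*o + 1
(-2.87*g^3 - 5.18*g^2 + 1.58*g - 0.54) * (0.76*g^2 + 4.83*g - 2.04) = -2.1812*g^5 - 17.7989*g^4 - 17.9638*g^3 + 17.7882*g^2 - 5.8314*g + 1.1016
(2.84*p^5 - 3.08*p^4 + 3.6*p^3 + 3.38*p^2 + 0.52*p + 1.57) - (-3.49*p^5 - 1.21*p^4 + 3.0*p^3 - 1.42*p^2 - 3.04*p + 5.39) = 6.33*p^5 - 1.87*p^4 + 0.6*p^3 + 4.8*p^2 + 3.56*p - 3.82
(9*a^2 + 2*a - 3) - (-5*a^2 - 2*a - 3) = 14*a^2 + 4*a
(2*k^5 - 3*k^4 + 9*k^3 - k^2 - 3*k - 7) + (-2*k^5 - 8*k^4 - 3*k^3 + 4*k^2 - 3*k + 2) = -11*k^4 + 6*k^3 + 3*k^2 - 6*k - 5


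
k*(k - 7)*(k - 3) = k^3 - 10*k^2 + 21*k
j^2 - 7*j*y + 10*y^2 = (j - 5*y)*(j - 2*y)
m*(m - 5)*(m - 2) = m^3 - 7*m^2 + 10*m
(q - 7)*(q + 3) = q^2 - 4*q - 21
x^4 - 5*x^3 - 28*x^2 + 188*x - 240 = (x - 5)*(x - 4)*(x - 2)*(x + 6)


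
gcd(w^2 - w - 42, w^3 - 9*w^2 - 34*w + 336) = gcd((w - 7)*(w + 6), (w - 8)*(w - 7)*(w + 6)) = w^2 - w - 42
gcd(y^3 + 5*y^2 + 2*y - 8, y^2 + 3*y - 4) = y^2 + 3*y - 4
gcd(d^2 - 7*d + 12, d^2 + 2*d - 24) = d - 4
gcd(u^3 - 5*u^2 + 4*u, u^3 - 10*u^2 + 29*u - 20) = u^2 - 5*u + 4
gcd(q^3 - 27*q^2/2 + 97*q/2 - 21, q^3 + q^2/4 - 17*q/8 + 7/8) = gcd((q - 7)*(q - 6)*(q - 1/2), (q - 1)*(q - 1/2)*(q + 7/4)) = q - 1/2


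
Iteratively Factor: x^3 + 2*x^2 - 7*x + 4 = (x - 1)*(x^2 + 3*x - 4) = (x - 1)*(x + 4)*(x - 1)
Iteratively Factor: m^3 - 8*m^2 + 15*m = (m)*(m^2 - 8*m + 15) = m*(m - 3)*(m - 5)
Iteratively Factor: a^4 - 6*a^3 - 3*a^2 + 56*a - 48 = (a + 3)*(a^3 - 9*a^2 + 24*a - 16) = (a - 4)*(a + 3)*(a^2 - 5*a + 4) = (a - 4)^2*(a + 3)*(a - 1)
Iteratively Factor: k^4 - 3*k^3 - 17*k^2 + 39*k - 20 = (k + 4)*(k^3 - 7*k^2 + 11*k - 5) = (k - 5)*(k + 4)*(k^2 - 2*k + 1) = (k - 5)*(k - 1)*(k + 4)*(k - 1)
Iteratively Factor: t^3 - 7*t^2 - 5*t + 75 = (t + 3)*(t^2 - 10*t + 25) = (t - 5)*(t + 3)*(t - 5)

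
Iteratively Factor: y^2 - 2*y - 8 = (y + 2)*(y - 4)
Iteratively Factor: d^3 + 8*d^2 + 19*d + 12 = (d + 3)*(d^2 + 5*d + 4) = (d + 3)*(d + 4)*(d + 1)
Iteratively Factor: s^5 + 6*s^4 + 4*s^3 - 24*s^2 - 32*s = (s + 2)*(s^4 + 4*s^3 - 4*s^2 - 16*s) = (s + 2)^2*(s^3 + 2*s^2 - 8*s) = (s + 2)^2*(s + 4)*(s^2 - 2*s) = s*(s + 2)^2*(s + 4)*(s - 2)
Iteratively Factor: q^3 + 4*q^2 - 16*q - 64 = (q + 4)*(q^2 - 16) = (q - 4)*(q + 4)*(q + 4)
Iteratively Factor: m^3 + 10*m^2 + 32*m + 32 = (m + 2)*(m^2 + 8*m + 16) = (m + 2)*(m + 4)*(m + 4)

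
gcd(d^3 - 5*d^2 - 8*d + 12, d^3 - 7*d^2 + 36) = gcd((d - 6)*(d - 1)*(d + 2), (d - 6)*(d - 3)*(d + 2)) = d^2 - 4*d - 12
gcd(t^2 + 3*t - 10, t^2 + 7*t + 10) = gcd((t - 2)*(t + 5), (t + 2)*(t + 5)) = t + 5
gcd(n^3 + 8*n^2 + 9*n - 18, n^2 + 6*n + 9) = n + 3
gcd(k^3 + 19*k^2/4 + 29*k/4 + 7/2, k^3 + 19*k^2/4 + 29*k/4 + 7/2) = k^3 + 19*k^2/4 + 29*k/4 + 7/2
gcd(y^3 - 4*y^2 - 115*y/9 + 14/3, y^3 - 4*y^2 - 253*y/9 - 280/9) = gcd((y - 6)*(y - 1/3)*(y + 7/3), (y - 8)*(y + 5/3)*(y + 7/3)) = y + 7/3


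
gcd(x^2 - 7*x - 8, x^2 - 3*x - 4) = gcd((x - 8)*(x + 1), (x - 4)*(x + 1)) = x + 1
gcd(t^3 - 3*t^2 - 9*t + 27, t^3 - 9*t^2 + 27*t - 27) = t^2 - 6*t + 9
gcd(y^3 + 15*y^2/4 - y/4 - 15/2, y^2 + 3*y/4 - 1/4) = 1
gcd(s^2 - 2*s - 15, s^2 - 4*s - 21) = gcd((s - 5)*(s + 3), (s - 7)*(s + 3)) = s + 3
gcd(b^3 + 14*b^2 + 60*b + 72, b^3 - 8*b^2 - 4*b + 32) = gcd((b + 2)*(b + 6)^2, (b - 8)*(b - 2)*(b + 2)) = b + 2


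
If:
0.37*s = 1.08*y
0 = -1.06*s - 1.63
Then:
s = -1.54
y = -0.53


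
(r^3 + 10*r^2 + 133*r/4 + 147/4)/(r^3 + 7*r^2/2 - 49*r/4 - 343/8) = 2*(r + 3)/(2*r - 7)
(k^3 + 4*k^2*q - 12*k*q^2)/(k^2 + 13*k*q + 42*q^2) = k*(k - 2*q)/(k + 7*q)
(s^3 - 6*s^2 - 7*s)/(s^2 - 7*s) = s + 1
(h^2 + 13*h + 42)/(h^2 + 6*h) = (h + 7)/h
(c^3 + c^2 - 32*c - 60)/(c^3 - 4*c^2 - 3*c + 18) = (c^2 - c - 30)/(c^2 - 6*c + 9)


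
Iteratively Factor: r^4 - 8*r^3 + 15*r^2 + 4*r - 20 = (r - 2)*(r^3 - 6*r^2 + 3*r + 10) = (r - 2)^2*(r^2 - 4*r - 5) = (r - 2)^2*(r + 1)*(r - 5)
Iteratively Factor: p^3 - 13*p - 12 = (p + 3)*(p^2 - 3*p - 4) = (p - 4)*(p + 3)*(p + 1)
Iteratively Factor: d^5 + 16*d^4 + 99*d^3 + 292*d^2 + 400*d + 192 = (d + 4)*(d^4 + 12*d^3 + 51*d^2 + 88*d + 48) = (d + 4)^2*(d^3 + 8*d^2 + 19*d + 12) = (d + 3)*(d + 4)^2*(d^2 + 5*d + 4) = (d + 3)*(d + 4)^3*(d + 1)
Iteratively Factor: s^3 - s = (s + 1)*(s^2 - s) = (s - 1)*(s + 1)*(s)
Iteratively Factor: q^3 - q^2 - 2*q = (q)*(q^2 - q - 2) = q*(q - 2)*(q + 1)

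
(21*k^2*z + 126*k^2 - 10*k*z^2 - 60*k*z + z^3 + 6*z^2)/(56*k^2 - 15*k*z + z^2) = (-3*k*z - 18*k + z^2 + 6*z)/(-8*k + z)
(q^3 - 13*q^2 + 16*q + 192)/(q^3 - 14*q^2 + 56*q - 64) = (q^2 - 5*q - 24)/(q^2 - 6*q + 8)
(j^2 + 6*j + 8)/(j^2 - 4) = (j + 4)/(j - 2)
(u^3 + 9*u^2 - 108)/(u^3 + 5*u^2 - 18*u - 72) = (u^2 + 3*u - 18)/(u^2 - u - 12)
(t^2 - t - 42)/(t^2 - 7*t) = (t + 6)/t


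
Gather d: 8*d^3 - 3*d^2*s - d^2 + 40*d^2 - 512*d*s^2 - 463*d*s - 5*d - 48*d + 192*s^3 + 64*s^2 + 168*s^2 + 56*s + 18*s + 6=8*d^3 + d^2*(39 - 3*s) + d*(-512*s^2 - 463*s - 53) + 192*s^3 + 232*s^2 + 74*s + 6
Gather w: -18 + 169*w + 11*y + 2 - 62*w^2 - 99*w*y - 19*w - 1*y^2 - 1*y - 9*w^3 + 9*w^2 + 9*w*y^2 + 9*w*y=-9*w^3 - 53*w^2 + w*(9*y^2 - 90*y + 150) - y^2 + 10*y - 16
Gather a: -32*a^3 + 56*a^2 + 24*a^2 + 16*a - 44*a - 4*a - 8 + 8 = -32*a^3 + 80*a^2 - 32*a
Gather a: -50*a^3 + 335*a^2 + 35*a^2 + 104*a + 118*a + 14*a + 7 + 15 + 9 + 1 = -50*a^3 + 370*a^2 + 236*a + 32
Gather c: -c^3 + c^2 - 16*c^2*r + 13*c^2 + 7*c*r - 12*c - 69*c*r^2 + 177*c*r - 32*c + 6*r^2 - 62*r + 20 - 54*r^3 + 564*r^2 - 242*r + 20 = -c^3 + c^2*(14 - 16*r) + c*(-69*r^2 + 184*r - 44) - 54*r^3 + 570*r^2 - 304*r + 40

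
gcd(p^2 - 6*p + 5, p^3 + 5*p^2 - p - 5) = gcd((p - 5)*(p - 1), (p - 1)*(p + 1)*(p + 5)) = p - 1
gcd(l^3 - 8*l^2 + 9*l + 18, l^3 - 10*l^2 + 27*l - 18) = l^2 - 9*l + 18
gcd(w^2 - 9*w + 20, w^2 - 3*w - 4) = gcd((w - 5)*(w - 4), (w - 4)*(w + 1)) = w - 4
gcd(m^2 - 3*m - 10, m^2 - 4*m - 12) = m + 2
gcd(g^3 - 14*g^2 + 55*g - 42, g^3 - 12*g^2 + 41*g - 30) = g^2 - 7*g + 6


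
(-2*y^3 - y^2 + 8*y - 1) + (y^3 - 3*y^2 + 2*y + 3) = -y^3 - 4*y^2 + 10*y + 2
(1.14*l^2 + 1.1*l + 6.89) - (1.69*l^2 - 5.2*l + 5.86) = -0.55*l^2 + 6.3*l + 1.03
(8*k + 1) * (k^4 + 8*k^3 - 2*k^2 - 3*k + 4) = 8*k^5 + 65*k^4 - 8*k^3 - 26*k^2 + 29*k + 4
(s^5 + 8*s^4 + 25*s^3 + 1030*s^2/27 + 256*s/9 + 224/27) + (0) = s^5 + 8*s^4 + 25*s^3 + 1030*s^2/27 + 256*s/9 + 224/27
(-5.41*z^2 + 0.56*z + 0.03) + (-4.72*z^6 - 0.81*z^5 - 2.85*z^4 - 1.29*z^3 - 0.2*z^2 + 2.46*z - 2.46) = -4.72*z^6 - 0.81*z^5 - 2.85*z^4 - 1.29*z^3 - 5.61*z^2 + 3.02*z - 2.43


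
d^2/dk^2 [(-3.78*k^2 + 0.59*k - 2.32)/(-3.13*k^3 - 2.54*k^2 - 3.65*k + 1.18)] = (74.0645640000001*k^6 - 34.681026*k^5 - 14.5056719999998*k^4 + 426.345414*k^3 + 290.662536*k^2 + 169.85436*k + 81.167692)/(30.664297*k^9 + 74.652378*k^8 + 167.856579*k^7 + 155.815418*k^6 + 139.455879*k^5 - 2.20667399999999*k^4 - 3.936919*k^3 - 36.551562*k^2 + 15.24678*k - 1.643032)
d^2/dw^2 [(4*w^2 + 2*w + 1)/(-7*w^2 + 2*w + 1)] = 22*(-14*w^3 - 21*w^2 - 1)/(343*w^6 - 294*w^5 - 63*w^4 + 76*w^3 + 9*w^2 - 6*w - 1)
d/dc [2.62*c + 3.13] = 2.62000000000000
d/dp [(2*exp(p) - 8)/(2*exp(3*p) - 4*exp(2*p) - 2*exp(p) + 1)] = (-8*exp(3*p) + 56*exp(2*p) - 64*exp(p) - 14)*exp(p)/(4*exp(6*p) - 16*exp(5*p) + 8*exp(4*p) + 20*exp(3*p) - 4*exp(2*p) - 4*exp(p) + 1)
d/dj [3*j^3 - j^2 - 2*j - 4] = 9*j^2 - 2*j - 2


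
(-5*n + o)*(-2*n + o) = 10*n^2 - 7*n*o + o^2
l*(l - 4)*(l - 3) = l^3 - 7*l^2 + 12*l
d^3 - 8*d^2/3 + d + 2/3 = (d - 2)*(d - 1)*(d + 1/3)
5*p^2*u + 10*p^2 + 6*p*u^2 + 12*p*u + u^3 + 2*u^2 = (p + u)*(5*p + u)*(u + 2)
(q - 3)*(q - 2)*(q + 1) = q^3 - 4*q^2 + q + 6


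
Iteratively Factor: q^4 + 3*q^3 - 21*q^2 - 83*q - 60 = (q + 4)*(q^3 - q^2 - 17*q - 15) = (q - 5)*(q + 4)*(q^2 + 4*q + 3) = (q - 5)*(q + 3)*(q + 4)*(q + 1)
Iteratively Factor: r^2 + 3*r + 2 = (r + 2)*(r + 1)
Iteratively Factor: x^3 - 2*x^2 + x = (x - 1)*(x^2 - x) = (x - 1)^2*(x)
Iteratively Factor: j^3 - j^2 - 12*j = (j - 4)*(j^2 + 3*j) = j*(j - 4)*(j + 3)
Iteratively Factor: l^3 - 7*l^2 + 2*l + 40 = (l + 2)*(l^2 - 9*l + 20) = (l - 5)*(l + 2)*(l - 4)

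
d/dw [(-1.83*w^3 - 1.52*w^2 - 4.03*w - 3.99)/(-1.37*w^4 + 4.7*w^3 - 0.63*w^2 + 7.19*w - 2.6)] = (-2.5071*w^6 - 4.1648*w^5 - 8.2664*w^4 - 10.2986*w^3 + 57.0653*w^2 + 2.8766*w + 39.1661)/(1.8769*w^8 - 12.878*w^7 + 23.8162*w^6 - 25.6226*w^5 + 75.1069*w^4 - 33.4994*w^3 + 54.9721*w^2 - 37.388*w + 6.76)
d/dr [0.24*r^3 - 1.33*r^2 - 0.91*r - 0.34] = 0.72*r^2 - 2.66*r - 0.91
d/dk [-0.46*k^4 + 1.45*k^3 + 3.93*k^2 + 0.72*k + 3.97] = -1.84*k^3 + 4.35*k^2 + 7.86*k + 0.72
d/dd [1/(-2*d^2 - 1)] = 4*d/(2*d^2 + 1)^2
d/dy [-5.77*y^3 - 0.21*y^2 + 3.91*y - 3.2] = -17.31*y^2 - 0.42*y + 3.91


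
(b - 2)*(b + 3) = b^2 + b - 6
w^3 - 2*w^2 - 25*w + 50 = (w - 5)*(w - 2)*(w + 5)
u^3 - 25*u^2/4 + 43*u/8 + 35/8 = (u - 5)*(u - 7/4)*(u + 1/2)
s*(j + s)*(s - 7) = j*s^2 - 7*j*s + s^3 - 7*s^2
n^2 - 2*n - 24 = (n - 6)*(n + 4)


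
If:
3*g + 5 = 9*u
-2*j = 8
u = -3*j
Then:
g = 103/3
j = -4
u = 12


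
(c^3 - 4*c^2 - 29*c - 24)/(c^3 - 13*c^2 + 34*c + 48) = (c + 3)/(c - 6)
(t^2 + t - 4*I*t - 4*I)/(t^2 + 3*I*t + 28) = (t + 1)/(t + 7*I)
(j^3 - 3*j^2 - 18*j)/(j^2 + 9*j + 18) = j*(j - 6)/(j + 6)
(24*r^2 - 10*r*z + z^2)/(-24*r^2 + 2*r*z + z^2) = (-6*r + z)/(6*r + z)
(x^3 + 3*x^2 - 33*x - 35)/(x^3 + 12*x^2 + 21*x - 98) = (x^2 - 4*x - 5)/(x^2 + 5*x - 14)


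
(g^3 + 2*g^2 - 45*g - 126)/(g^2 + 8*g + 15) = (g^2 - g - 42)/(g + 5)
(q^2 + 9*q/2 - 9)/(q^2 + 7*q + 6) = (q - 3/2)/(q + 1)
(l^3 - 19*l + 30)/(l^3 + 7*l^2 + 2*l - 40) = (l - 3)/(l + 4)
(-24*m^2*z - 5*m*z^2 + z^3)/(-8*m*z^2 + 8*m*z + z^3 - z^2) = (3*m + z)/(z - 1)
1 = 1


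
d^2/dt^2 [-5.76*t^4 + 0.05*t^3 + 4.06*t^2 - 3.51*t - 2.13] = -69.12*t^2 + 0.3*t + 8.12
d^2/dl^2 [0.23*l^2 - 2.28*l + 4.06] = 0.460000000000000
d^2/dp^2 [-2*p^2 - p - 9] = -4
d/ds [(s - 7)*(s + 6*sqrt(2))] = 2*s - 7 + 6*sqrt(2)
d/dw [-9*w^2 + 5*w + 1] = 5 - 18*w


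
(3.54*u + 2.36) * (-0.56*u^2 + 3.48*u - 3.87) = -1.9824*u^3 + 10.9976*u^2 - 5.487*u - 9.1332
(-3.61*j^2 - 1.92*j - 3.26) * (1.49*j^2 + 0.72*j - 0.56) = -5.3789*j^4 - 5.46*j^3 - 4.2182*j^2 - 1.272*j + 1.8256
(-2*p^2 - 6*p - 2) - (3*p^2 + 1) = -5*p^2 - 6*p - 3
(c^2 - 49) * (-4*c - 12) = -4*c^3 - 12*c^2 + 196*c + 588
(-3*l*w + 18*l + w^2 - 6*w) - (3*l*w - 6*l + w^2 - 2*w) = -6*l*w + 24*l - 4*w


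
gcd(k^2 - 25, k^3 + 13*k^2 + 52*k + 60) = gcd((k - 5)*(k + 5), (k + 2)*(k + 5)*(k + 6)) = k + 5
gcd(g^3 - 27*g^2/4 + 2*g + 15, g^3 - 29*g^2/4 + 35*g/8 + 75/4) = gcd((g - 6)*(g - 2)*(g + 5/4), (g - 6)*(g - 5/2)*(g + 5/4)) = g^2 - 19*g/4 - 15/2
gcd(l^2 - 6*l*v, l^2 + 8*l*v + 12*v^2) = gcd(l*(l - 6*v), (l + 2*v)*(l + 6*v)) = 1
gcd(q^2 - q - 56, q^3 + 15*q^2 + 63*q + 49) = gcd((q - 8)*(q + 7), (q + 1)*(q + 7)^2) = q + 7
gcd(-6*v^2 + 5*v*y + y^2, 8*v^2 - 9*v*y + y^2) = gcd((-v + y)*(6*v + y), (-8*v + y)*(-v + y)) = -v + y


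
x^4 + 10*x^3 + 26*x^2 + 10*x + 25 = (x + 5)^2*(x - I)*(x + I)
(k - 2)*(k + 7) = k^2 + 5*k - 14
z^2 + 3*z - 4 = (z - 1)*(z + 4)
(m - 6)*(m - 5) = m^2 - 11*m + 30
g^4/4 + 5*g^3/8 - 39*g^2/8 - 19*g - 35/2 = (g/2 + 1)^2*(g - 5)*(g + 7/2)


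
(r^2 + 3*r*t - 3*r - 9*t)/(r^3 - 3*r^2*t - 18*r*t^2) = (r - 3)/(r*(r - 6*t))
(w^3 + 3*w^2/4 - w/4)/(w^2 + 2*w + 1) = w*(4*w - 1)/(4*(w + 1))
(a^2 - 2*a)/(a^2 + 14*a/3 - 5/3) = 3*a*(a - 2)/(3*a^2 + 14*a - 5)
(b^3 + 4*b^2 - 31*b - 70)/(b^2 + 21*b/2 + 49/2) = 2*(b^2 - 3*b - 10)/(2*b + 7)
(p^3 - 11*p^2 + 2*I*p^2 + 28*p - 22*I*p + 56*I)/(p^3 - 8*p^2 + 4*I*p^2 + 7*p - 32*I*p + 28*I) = (p^2 + 2*p*(-2 + I) - 8*I)/(p^2 + p*(-1 + 4*I) - 4*I)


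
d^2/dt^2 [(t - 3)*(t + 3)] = 2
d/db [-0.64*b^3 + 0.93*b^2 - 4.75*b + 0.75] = -1.92*b^2 + 1.86*b - 4.75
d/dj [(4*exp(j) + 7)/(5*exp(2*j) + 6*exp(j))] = 2*(-10*exp(2*j) - 35*exp(j) - 21)*exp(-j)/(25*exp(2*j) + 60*exp(j) + 36)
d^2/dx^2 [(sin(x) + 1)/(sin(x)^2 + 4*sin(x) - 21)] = (-sin(x)^5 - 136*sin(x)^3 - 178*sin(x)^2 - 375*sin(x) + 242)/(sin(x)^2 + 4*sin(x) - 21)^3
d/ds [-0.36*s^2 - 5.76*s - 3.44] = -0.72*s - 5.76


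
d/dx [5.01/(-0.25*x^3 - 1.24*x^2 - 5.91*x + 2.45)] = (3.7575*x^2 + 12.4248*x + 29.6091)/(0.25*x^3 + 1.24*x^2 + 5.91*x - 2.45)^2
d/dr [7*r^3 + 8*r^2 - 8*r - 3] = 21*r^2 + 16*r - 8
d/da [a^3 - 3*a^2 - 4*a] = 3*a^2 - 6*a - 4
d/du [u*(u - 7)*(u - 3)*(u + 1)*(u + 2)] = 5*u^4 - 28*u^3 - 21*u^2 + 86*u + 42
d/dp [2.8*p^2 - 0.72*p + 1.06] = 5.6*p - 0.72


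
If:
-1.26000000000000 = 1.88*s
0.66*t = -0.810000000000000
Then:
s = -0.67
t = -1.23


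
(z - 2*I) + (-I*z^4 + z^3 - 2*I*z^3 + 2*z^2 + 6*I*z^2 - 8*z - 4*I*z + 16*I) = -I*z^4 + z^3 - 2*I*z^3 + 2*z^2 + 6*I*z^2 - 7*z - 4*I*z + 14*I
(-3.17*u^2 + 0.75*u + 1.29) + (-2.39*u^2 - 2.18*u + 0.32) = -5.56*u^2 - 1.43*u + 1.61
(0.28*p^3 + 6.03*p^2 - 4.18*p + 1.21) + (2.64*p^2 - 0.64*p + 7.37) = 0.28*p^3 + 8.67*p^2 - 4.82*p + 8.58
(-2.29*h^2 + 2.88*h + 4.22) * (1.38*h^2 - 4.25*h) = -3.1602*h^4 + 13.7069*h^3 - 6.4164*h^2 - 17.935*h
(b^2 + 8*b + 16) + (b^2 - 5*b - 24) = 2*b^2 + 3*b - 8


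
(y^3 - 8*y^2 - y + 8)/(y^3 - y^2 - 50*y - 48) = (y - 1)/(y + 6)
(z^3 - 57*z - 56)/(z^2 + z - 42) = (z^2 - 7*z - 8)/(z - 6)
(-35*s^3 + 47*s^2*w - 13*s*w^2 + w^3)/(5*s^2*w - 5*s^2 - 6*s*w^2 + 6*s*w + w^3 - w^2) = (-7*s + w)/(w - 1)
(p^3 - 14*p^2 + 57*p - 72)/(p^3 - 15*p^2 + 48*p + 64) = (p^2 - 6*p + 9)/(p^2 - 7*p - 8)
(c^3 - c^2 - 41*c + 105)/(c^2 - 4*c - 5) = (c^2 + 4*c - 21)/(c + 1)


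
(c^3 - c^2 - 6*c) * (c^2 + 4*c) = c^5 + 3*c^4 - 10*c^3 - 24*c^2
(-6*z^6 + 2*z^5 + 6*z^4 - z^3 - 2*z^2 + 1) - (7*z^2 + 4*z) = -6*z^6 + 2*z^5 + 6*z^4 - z^3 - 9*z^2 - 4*z + 1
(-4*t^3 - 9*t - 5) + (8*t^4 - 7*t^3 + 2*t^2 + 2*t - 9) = 8*t^4 - 11*t^3 + 2*t^2 - 7*t - 14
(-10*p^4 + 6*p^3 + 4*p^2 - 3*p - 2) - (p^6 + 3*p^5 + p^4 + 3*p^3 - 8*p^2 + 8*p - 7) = -p^6 - 3*p^5 - 11*p^4 + 3*p^3 + 12*p^2 - 11*p + 5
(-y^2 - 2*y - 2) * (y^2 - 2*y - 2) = -y^4 + 4*y^2 + 8*y + 4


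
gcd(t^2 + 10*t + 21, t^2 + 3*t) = t + 3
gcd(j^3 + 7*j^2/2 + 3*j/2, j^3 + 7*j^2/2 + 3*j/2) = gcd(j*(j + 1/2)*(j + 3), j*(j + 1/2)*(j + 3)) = j^3 + 7*j^2/2 + 3*j/2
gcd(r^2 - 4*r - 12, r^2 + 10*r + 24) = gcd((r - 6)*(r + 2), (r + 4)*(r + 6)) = 1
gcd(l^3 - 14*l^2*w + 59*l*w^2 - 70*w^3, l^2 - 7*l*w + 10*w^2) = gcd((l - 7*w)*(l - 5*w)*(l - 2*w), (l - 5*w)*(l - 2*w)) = l^2 - 7*l*w + 10*w^2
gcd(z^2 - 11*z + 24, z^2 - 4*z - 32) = z - 8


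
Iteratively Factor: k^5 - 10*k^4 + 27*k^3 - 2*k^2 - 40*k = (k - 5)*(k^4 - 5*k^3 + 2*k^2 + 8*k) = (k - 5)*(k - 2)*(k^3 - 3*k^2 - 4*k) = k*(k - 5)*(k - 2)*(k^2 - 3*k - 4) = k*(k - 5)*(k - 4)*(k - 2)*(k + 1)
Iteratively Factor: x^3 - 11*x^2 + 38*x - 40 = (x - 4)*(x^2 - 7*x + 10) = (x - 4)*(x - 2)*(x - 5)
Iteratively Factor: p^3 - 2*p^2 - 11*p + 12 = (p - 1)*(p^2 - p - 12) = (p - 1)*(p + 3)*(p - 4)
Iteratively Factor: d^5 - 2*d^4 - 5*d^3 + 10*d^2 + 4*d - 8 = (d + 1)*(d^4 - 3*d^3 - 2*d^2 + 12*d - 8) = (d - 1)*(d + 1)*(d^3 - 2*d^2 - 4*d + 8) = (d - 1)*(d + 1)*(d + 2)*(d^2 - 4*d + 4) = (d - 2)*(d - 1)*(d + 1)*(d + 2)*(d - 2)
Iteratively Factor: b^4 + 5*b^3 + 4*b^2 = (b)*(b^3 + 5*b^2 + 4*b) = b*(b + 4)*(b^2 + b) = b^2*(b + 4)*(b + 1)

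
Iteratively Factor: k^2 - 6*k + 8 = (k - 4)*(k - 2)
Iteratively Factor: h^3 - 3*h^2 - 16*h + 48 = (h + 4)*(h^2 - 7*h + 12) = (h - 3)*(h + 4)*(h - 4)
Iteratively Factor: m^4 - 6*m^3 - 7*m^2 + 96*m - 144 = (m - 3)*(m^3 - 3*m^2 - 16*m + 48) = (m - 3)*(m + 4)*(m^2 - 7*m + 12) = (m - 4)*(m - 3)*(m + 4)*(m - 3)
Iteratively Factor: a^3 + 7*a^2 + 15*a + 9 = (a + 1)*(a^2 + 6*a + 9) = (a + 1)*(a + 3)*(a + 3)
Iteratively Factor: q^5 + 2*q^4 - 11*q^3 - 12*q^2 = (q)*(q^4 + 2*q^3 - 11*q^2 - 12*q) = q*(q + 1)*(q^3 + q^2 - 12*q) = q*(q - 3)*(q + 1)*(q^2 + 4*q) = q^2*(q - 3)*(q + 1)*(q + 4)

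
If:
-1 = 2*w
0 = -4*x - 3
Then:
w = -1/2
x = -3/4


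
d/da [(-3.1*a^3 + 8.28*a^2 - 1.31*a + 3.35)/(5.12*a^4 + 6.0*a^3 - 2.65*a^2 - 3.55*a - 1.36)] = (15.872*a^6 - 84.7872*a^5 - 21.3434*a^4 - 30.878*a^3 - 80.5175*a^2 - 4.7666*a + 13.6741)/(26.2144*a^8 + 61.44*a^7 + 8.864*a^6 - 68.152*a^5 - 49.5039*a^4 + 2.495*a^3 + 19.8105*a^2 + 9.656*a + 1.8496)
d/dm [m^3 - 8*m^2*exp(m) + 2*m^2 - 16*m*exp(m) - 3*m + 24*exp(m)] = -8*m^2*exp(m) + 3*m^2 - 32*m*exp(m) + 4*m + 8*exp(m) - 3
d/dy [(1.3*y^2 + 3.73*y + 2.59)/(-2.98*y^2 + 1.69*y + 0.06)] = (13.3124*y^2 + 15.5924*y - 4.1533)/(8.8804*y^4 - 10.0724*y^3 + 2.4985*y^2 + 0.2028*y + 0.0036)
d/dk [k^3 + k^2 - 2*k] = 3*k^2 + 2*k - 2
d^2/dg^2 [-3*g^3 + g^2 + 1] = 2 - 18*g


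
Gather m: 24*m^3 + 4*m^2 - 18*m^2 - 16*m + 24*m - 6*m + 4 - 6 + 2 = 24*m^3 - 14*m^2 + 2*m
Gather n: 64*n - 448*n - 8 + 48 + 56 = 96 - 384*n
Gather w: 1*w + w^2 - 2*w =w^2 - w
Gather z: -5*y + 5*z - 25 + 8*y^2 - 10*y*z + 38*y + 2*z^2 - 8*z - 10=8*y^2 + 33*y + 2*z^2 + z*(-10*y - 3) - 35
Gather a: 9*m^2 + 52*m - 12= 9*m^2 + 52*m - 12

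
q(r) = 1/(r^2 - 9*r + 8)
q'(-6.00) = 0.00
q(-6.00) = 0.01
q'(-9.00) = 0.00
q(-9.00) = 0.01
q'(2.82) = 0.04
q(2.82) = -0.11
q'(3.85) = 0.01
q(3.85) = -0.08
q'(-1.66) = 0.02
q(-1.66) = 0.04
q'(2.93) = 0.03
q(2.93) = -0.10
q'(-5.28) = 0.00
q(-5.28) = 0.01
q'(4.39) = 0.00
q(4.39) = -0.08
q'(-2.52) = 0.01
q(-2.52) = 0.03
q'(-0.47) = 0.06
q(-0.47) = 0.08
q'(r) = (9 - 2*r)/(r^2 - 9*r + 8)^2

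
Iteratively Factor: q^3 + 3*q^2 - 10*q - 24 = (q + 2)*(q^2 + q - 12) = (q + 2)*(q + 4)*(q - 3)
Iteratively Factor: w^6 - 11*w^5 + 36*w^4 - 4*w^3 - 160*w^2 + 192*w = (w - 2)*(w^5 - 9*w^4 + 18*w^3 + 32*w^2 - 96*w) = w*(w - 2)*(w^4 - 9*w^3 + 18*w^2 + 32*w - 96) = w*(w - 4)*(w - 2)*(w^3 - 5*w^2 - 2*w + 24) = w*(w - 4)*(w - 2)*(w + 2)*(w^2 - 7*w + 12) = w*(w - 4)^2*(w - 2)*(w + 2)*(w - 3)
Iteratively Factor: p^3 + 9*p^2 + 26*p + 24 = (p + 3)*(p^2 + 6*p + 8) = (p + 3)*(p + 4)*(p + 2)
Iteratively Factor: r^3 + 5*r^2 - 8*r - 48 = (r + 4)*(r^2 + r - 12) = (r - 3)*(r + 4)*(r + 4)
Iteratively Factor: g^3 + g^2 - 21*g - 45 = (g + 3)*(g^2 - 2*g - 15) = (g + 3)^2*(g - 5)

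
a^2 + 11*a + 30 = (a + 5)*(a + 6)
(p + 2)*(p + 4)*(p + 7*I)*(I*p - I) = I*p^4 - 7*p^3 + 5*I*p^3 - 35*p^2 + 2*I*p^2 - 14*p - 8*I*p + 56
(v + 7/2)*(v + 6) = v^2 + 19*v/2 + 21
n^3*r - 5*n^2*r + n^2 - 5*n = n*(n - 5)*(n*r + 1)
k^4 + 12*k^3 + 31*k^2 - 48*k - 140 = (k - 2)*(k + 2)*(k + 5)*(k + 7)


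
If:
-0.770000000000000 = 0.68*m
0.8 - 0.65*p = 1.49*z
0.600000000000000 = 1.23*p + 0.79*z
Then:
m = -1.13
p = 0.20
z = 0.45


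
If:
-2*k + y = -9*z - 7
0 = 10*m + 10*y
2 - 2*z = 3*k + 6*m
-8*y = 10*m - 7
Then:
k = -164/31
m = 7/2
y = -7/2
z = -97/62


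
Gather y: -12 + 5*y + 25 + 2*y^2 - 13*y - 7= 2*y^2 - 8*y + 6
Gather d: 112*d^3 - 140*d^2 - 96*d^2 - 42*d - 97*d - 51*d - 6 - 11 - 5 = 112*d^3 - 236*d^2 - 190*d - 22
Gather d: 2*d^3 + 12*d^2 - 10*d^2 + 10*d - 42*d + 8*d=2*d^3 + 2*d^2 - 24*d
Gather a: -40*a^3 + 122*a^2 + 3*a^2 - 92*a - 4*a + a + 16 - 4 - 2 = -40*a^3 + 125*a^2 - 95*a + 10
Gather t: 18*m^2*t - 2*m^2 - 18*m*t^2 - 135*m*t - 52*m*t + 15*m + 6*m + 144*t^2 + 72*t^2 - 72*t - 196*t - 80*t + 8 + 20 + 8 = -2*m^2 + 21*m + t^2*(216 - 18*m) + t*(18*m^2 - 187*m - 348) + 36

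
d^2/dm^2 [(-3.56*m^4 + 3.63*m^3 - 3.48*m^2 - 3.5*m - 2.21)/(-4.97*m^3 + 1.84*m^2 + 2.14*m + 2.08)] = (-4.54747350886464e-13*m^8 - 4.54747350886464e-13*m^7 + 205.359384*m^6 + 591.989448*m^5 + 414.365964*m^4 + 499.109776*m^3 + 346.006284*m^2 + 14.68896*m + 2.278952)/(122.763473*m^9 - 136.348968*m^8 - 108.100482*m^7 - 42.943888*m^6 + 160.673388*m^5 + 86.329248*m^4 + 5.56503199999999*m^3 - 52.458432*m^2 - 27.775488*m - 8.998912)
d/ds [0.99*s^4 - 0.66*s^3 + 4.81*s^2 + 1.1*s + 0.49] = 3.96*s^3 - 1.98*s^2 + 9.62*s + 1.1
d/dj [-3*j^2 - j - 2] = -6*j - 1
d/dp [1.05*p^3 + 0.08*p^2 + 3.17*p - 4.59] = 3.15*p^2 + 0.16*p + 3.17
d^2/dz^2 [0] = 0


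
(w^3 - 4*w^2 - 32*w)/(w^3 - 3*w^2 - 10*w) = (-w^2 + 4*w + 32)/(-w^2 + 3*w + 10)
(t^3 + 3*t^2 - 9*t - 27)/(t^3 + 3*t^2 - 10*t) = (t^3 + 3*t^2 - 9*t - 27)/(t*(t^2 + 3*t - 10))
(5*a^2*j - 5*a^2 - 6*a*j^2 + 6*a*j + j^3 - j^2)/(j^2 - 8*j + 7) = (5*a^2 - 6*a*j + j^2)/(j - 7)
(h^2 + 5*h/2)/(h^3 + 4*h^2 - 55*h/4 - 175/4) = 2*h/(2*h^2 + 3*h - 35)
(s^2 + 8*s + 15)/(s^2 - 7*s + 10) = (s^2 + 8*s + 15)/(s^2 - 7*s + 10)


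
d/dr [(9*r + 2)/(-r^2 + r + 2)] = (-9*r^2 + 9*r + (2*r - 1)*(9*r + 2) + 18)/(-r^2 + r + 2)^2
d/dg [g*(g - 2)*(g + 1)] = 3*g^2 - 2*g - 2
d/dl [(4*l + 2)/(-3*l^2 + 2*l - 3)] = 4*(3*l^2 + 3*l - 4)/(9*l^4 - 12*l^3 + 22*l^2 - 12*l + 9)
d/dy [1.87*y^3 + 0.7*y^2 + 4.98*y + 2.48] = 5.61*y^2 + 1.4*y + 4.98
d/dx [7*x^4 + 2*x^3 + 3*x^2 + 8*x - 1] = 28*x^3 + 6*x^2 + 6*x + 8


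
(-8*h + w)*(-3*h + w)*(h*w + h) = 24*h^3*w + 24*h^3 - 11*h^2*w^2 - 11*h^2*w + h*w^3 + h*w^2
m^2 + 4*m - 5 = (m - 1)*(m + 5)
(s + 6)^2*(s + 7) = s^3 + 19*s^2 + 120*s + 252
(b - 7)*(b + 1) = b^2 - 6*b - 7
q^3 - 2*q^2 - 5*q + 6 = (q - 3)*(q - 1)*(q + 2)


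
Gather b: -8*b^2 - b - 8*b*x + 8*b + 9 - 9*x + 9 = -8*b^2 + b*(7 - 8*x) - 9*x + 18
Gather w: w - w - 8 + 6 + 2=0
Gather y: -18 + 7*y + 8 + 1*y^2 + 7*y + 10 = y^2 + 14*y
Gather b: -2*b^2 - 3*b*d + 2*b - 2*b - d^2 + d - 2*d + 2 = -2*b^2 - 3*b*d - d^2 - d + 2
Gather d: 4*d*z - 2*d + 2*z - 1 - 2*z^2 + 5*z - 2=d*(4*z - 2) - 2*z^2 + 7*z - 3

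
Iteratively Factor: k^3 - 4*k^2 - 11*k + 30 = (k - 5)*(k^2 + k - 6) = (k - 5)*(k + 3)*(k - 2)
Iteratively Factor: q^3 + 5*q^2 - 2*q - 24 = (q - 2)*(q^2 + 7*q + 12) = (q - 2)*(q + 4)*(q + 3)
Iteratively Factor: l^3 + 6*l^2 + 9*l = (l + 3)*(l^2 + 3*l) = (l + 3)^2*(l)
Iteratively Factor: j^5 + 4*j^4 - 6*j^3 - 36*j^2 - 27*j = (j + 1)*(j^4 + 3*j^3 - 9*j^2 - 27*j) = j*(j + 1)*(j^3 + 3*j^2 - 9*j - 27) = j*(j - 3)*(j + 1)*(j^2 + 6*j + 9) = j*(j - 3)*(j + 1)*(j + 3)*(j + 3)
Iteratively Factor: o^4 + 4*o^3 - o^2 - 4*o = (o)*(o^3 + 4*o^2 - o - 4) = o*(o - 1)*(o^2 + 5*o + 4) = o*(o - 1)*(o + 4)*(o + 1)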